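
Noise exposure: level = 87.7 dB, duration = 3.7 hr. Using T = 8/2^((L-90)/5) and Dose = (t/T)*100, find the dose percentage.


T_allowed = 8 / 2^((87.7 - 90)/5) = 11.0043 hr
Dose = 3.7 / 11.0043 * 100 = 33.623 %


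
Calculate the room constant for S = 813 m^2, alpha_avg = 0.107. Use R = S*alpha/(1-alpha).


R = 813 * 0.107 / (1 - 0.107) = 97.414 m^2


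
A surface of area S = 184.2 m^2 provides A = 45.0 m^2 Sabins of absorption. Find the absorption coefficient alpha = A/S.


Absorption coefficient = absorbed power / incident power
alpha = A / S = 45.0 / 184.2 = 0.2443


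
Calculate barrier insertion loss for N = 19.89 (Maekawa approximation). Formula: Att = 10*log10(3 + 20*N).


3 + 20*N = 3 + 20*19.89 = 400.8
Att = 10*log10(400.8) = 26.029 dB


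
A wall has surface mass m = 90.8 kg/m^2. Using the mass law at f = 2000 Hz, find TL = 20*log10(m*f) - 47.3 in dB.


m * f = 90.8 * 2000 = 181600
20*log10(181600) = 105.182 dB
TL = 105.182 - 47.3 = 57.882 dB


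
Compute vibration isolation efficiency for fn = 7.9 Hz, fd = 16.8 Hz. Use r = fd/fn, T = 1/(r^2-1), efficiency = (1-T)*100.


r = 16.8 / 7.9 = 2.12658
r^2 - 1 = 2.12658^2 - 1 = 3.52234
T = 1/3.52234 = 0.283902
Efficiency = (1 - 0.283902)*100 = 71.61 %


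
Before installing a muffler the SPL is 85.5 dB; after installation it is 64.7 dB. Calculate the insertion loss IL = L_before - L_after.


Insertion loss = SPL without muffler - SPL with muffler
IL = 85.5 - 64.7 = 20.8 dB


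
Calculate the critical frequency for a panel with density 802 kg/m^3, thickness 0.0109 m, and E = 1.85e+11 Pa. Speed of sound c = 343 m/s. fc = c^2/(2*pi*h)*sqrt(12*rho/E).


12*rho/E = 12*802/1.85e+11 = 5.20216e-08
sqrt(12*rho/E) = sqrt(5.20216e-08) = 0.000228082
c^2/(2*pi*h) = 343^2/(2*pi*0.0109) = 1.71784e+06
fc = 1.71784e+06 * 0.000228082 = 391.81 Hz


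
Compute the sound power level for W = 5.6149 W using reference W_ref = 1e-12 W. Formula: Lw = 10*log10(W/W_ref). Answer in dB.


W / W_ref = 5.6149 / 1e-12 = 5.6149e+12
Lw = 10 * log10(5.6149e+12) = 127.49 dB


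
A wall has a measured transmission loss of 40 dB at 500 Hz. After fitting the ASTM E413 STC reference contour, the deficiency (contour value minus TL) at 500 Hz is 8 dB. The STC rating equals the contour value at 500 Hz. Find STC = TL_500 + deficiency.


By ASTM E413, STC = value of the fitted reference contour at 500 Hz.
Contour value at 500 Hz = TL_500 + deficiency = 40 + 8 = 48
STC = 48


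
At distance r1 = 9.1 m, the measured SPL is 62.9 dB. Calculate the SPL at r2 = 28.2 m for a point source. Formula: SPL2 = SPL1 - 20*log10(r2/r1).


r2/r1 = 28.2/9.1 = 3.0989
Correction = 20*log10(3.0989) = 9.82415 dB
SPL2 = 62.9 - 9.82415 = 53.076 dB


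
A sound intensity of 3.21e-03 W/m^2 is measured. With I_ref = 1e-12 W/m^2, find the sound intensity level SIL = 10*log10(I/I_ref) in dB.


I / I_ref = 3.21e-03 / 1e-12 = 3.21e+09
SIL = 10 * log10(3.21e+09) = 95.065 dB


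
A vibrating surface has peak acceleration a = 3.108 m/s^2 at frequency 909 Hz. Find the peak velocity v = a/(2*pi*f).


omega = 2*pi*f = 2*pi*909 = 5711.42 rad/s
v = a / omega = 3.108 / 5711.42 = 0.00054417 m/s


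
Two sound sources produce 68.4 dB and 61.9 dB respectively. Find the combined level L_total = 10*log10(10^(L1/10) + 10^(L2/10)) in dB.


10^(68.4/10) = 6.91831e+06
10^(61.9/10) = 1.54882e+06
Sum = 6.91831e+06 + 1.54882e+06 = 8.46713e+06
L_total = 10*log10(8.46713e+06) = 69.277 dB


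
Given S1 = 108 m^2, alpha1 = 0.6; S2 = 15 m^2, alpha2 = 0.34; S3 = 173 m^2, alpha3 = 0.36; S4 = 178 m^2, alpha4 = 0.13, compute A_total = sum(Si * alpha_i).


108 * 0.6 = 64.8
15 * 0.34 = 5.1
173 * 0.36 = 62.28
178 * 0.13 = 23.14
A_total = 64.8 + 5.1 + 62.28 + 23.14 = 155.32 m^2


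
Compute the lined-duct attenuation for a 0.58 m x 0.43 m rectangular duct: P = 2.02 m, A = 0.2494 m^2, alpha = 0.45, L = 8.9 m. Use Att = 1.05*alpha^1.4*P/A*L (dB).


alpha^1.4 = 0.45^1.4 = 0.326962
Attenuation rate = 1.05 * alpha^1.4 * P / A
= 1.05 * 0.326962 * 2.02 / 0.2494 = 2.78062 dB/m
Total Att = 2.78062 * 8.9 = 24.748 dB


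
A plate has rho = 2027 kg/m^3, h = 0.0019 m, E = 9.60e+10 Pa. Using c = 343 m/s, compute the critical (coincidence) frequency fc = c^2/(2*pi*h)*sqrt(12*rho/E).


12*rho/E = 12*2027/9.60e+10 = 2.53375e-07
sqrt(12*rho/E) = sqrt(2.53375e-07) = 0.000503364
c^2/(2*pi*h) = 343^2/(2*pi*0.0019) = 9.85496e+06
fc = 9.85496e+06 * 0.000503364 = 4960.6 Hz


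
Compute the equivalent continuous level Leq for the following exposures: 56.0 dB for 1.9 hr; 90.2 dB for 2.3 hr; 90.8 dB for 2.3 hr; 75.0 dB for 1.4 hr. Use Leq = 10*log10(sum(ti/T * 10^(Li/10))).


T_total = 1.9 + 2.3 + 2.3 + 1.4 = 7.9 hr
(1.9/7.9) * 10^(56.0/10) = 95747.3
(2.3/7.9) * 10^(90.2/10) = 3.0486e+08
(2.3/7.9) * 10^(90.8/10) = 3.50026e+08
(1.4/7.9) * 10^(75.0/10) = 5.60404e+06
Sum = 95747.3 + 3.0486e+08 + 3.50026e+08 + 5.60404e+06 = 6.60586e+08
Leq = 10*log10(6.60586e+08) = 88.199 dB


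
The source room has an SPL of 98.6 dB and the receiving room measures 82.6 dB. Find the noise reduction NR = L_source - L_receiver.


NR = L_source - L_receiver (difference between source and receiving room levels)
NR = 98.6 - 82.6 = 16 dB


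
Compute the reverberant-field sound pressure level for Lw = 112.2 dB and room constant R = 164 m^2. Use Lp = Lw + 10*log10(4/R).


4/R = 4/164 = 0.0243902
Lp = 112.2 + 10*log10(0.0243902) = 96.072 dB


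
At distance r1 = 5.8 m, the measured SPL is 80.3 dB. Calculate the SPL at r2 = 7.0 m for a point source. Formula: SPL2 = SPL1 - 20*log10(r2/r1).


r2/r1 = 7.0/5.8 = 1.2069
Correction = 20*log10(1.2069) = 1.63343 dB
SPL2 = 80.3 - 1.63343 = 78.667 dB


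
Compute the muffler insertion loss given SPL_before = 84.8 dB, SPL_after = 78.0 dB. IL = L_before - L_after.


Insertion loss = SPL without muffler - SPL with muffler
IL = 84.8 - 78.0 = 6.8 dB


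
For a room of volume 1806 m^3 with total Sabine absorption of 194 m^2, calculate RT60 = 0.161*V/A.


RT60 = 0.161 * 1806 / 194 = 1.4988 s


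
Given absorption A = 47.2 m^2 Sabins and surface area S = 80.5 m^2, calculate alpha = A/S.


Absorption coefficient = absorbed power / incident power
alpha = A / S = 47.2 / 80.5 = 0.58634


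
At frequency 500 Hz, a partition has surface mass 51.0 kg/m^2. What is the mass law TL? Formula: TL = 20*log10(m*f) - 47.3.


m * f = 51.0 * 500 = 25500
20*log10(25500) = 88.1308 dB
TL = 88.1308 - 47.3 = 40.831 dB


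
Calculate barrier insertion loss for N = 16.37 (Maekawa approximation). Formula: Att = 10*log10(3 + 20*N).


3 + 20*N = 3 + 20*16.37 = 330.4
Att = 10*log10(330.4) = 25.19 dB


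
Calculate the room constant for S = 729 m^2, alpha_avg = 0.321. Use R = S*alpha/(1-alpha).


R = 729 * 0.321 / (1 - 0.321) = 344.64 m^2


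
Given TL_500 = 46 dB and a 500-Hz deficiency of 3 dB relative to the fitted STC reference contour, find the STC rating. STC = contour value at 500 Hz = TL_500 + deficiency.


By ASTM E413, STC = value of the fitted reference contour at 500 Hz.
Contour value at 500 Hz = TL_500 + deficiency = 46 + 3 = 49
STC = 49


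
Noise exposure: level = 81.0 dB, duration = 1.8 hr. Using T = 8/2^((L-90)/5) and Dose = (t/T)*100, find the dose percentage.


T_allowed = 8 / 2^((81.0 - 90)/5) = 27.8576 hr
Dose = 1.8 / 27.8576 * 100 = 6.4614 %


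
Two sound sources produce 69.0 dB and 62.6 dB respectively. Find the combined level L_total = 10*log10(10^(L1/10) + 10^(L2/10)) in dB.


10^(69.0/10) = 7.94328e+06
10^(62.6/10) = 1.8197e+06
Sum = 7.94328e+06 + 1.8197e+06 = 9.76298e+06
L_total = 10*log10(9.76298e+06) = 69.896 dB


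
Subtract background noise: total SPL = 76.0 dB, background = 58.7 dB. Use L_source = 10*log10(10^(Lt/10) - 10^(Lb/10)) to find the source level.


10^(76.0/10) = 3.98107e+07
10^(58.7/10) = 741310
Difference = 3.98107e+07 - 741310 = 3.90694e+07
L_source = 10*log10(3.90694e+07) = 75.918 dB


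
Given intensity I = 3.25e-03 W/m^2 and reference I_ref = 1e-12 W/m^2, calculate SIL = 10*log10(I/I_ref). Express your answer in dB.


I / I_ref = 3.25e-03 / 1e-12 = 3.25e+09
SIL = 10 * log10(3.25e+09) = 95.119 dB


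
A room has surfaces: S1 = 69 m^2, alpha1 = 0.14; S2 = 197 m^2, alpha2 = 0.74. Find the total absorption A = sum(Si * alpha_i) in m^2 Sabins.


69 * 0.14 = 9.66
197 * 0.74 = 145.78
A_total = 9.66 + 145.78 = 155.44 m^2


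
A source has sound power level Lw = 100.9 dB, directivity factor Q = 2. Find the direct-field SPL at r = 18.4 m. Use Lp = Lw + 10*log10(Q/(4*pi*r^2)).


4*pi*r^2 = 4*pi*18.4^2 = 4254.47 m^2
Q / (4*pi*r^2) = 2 / 4254.47 = 0.000470094
Lp = 100.9 + 10*log10(0.000470094) = 67.622 dB


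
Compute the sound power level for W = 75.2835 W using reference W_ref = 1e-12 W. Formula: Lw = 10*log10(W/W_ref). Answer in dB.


W / W_ref = 75.2835 / 1e-12 = 7.52835e+13
Lw = 10 * log10(7.52835e+13) = 138.77 dB


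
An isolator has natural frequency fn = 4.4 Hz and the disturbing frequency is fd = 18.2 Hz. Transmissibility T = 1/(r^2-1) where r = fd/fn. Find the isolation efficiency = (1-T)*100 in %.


r = 18.2 / 4.4 = 4.13636
r^2 - 1 = 4.13636^2 - 1 = 16.1095
T = 1/16.1095 = 0.0620752
Efficiency = (1 - 0.0620752)*100 = 93.792 %


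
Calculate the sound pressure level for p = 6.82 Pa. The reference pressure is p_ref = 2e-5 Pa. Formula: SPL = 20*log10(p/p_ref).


p / p_ref = 6.82 / 2e-5 = 341000
SPL = 20 * log10(341000) = 110.66 dB


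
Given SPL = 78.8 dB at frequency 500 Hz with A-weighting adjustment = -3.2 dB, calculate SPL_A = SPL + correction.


A-weighting table: 500 Hz -> -3.2 dB correction
SPL_A = SPL + correction = 78.8 + (-3.2) = 75.6 dBA


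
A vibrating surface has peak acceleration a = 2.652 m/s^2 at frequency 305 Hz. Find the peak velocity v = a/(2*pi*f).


omega = 2*pi*f = 2*pi*305 = 1916.37 rad/s
v = a / omega = 2.652 / 1916.37 = 0.0013839 m/s


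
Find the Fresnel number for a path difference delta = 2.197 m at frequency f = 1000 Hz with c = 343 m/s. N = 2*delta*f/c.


N = 2*delta*f/c = 2*delta/lambda, where lambda = c/f
lambda = 343 / 1000 = 0.343 m
N = 2 * 2.197 / 0.343 = 12.81


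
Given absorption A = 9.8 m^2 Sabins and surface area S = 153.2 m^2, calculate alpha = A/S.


Absorption coefficient = absorbed power / incident power
alpha = A / S = 9.8 / 153.2 = 0.063969


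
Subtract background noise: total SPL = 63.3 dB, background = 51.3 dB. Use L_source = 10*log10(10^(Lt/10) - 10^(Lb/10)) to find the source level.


10^(63.3/10) = 2.13796e+06
10^(51.3/10) = 134896
Difference = 2.13796e+06 - 134896 = 2.00306e+06
L_source = 10*log10(2.00306e+06) = 63.017 dB


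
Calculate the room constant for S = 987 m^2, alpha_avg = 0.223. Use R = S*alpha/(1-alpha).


R = 987 * 0.223 / (1 - 0.223) = 283.27 m^2


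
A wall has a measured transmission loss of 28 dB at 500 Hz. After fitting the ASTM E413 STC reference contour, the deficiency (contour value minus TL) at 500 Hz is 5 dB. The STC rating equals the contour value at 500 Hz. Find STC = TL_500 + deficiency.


By ASTM E413, STC = value of the fitted reference contour at 500 Hz.
Contour value at 500 Hz = TL_500 + deficiency = 28 + 5 = 33
STC = 33


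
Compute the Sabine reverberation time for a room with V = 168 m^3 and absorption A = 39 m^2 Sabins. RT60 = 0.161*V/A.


RT60 = 0.161 * 168 / 39 = 0.69354 s


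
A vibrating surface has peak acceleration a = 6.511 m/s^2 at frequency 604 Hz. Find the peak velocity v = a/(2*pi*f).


omega = 2*pi*f = 2*pi*604 = 3795.04 rad/s
v = a / omega = 6.511 / 3795.04 = 0.0017157 m/s


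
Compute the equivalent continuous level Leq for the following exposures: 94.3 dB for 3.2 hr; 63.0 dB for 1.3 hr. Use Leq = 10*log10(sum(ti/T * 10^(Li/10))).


T_total = 3.2 + 1.3 = 4.5 hr
(3.2/4.5) * 10^(94.3/10) = 1.91398e+09
(1.3/4.5) * 10^(63.0/10) = 576409
Sum = 1.91398e+09 + 576409 = 1.91456e+09
Leq = 10*log10(1.91456e+09) = 92.821 dB


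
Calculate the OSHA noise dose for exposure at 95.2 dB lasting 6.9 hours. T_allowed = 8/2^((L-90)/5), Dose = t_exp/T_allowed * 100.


T_allowed = 8 / 2^((95.2 - 90)/5) = 3.89062 hr
Dose = 6.9 / 3.89062 * 100 = 177.35 %


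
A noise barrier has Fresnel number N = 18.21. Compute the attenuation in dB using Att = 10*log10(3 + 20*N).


3 + 20*N = 3 + 20*18.21 = 367.2
Att = 10*log10(367.2) = 25.649 dB


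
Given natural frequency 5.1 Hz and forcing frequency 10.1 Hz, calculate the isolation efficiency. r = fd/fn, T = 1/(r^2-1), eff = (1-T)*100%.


r = 10.1 / 5.1 = 1.98039
r^2 - 1 = 1.98039^2 - 1 = 2.92194
T = 1/2.92194 = 0.342238
Efficiency = (1 - 0.342238)*100 = 65.776 %


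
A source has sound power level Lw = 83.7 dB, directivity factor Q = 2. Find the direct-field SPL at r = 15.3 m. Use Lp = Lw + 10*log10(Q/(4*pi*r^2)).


4*pi*r^2 = 4*pi*15.3^2 = 2941.66 m^2
Q / (4*pi*r^2) = 2 / 2941.66 = 0.000679888
Lp = 83.7 + 10*log10(0.000679888) = 52.024 dB


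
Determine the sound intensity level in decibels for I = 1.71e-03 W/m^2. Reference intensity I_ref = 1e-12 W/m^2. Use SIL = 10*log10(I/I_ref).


I / I_ref = 1.71e-03 / 1e-12 = 1.71e+09
SIL = 10 * log10(1.71e+09) = 92.33 dB


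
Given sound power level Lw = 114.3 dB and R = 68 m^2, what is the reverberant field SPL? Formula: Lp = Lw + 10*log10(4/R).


4/R = 4/68 = 0.0588235
Lp = 114.3 + 10*log10(0.0588235) = 102 dB


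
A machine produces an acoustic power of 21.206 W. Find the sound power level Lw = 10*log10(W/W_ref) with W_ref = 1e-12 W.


W / W_ref = 21.206 / 1e-12 = 2.1206e+13
Lw = 10 * log10(2.1206e+13) = 133.26 dB


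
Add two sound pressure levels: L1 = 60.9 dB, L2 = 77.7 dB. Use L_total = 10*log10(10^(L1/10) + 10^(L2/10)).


10^(60.9/10) = 1.23027e+06
10^(77.7/10) = 5.88844e+07
Sum = 1.23027e+06 + 5.88844e+07 = 6.01147e+07
L_total = 10*log10(6.01147e+07) = 77.79 dB


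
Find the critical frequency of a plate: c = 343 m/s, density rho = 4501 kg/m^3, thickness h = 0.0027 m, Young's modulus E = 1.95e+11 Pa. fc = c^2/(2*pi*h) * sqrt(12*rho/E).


12*rho/E = 12*4501/1.95e+11 = 2.76985e-07
sqrt(12*rho/E) = sqrt(2.76985e-07) = 0.000526294
c^2/(2*pi*h) = 343^2/(2*pi*0.0027) = 6.93497e+06
fc = 6.93497e+06 * 0.000526294 = 3649.8 Hz


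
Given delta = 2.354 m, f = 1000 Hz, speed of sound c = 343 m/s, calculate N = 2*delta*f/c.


N = 2*delta*f/c = 2*delta/lambda, where lambda = c/f
lambda = 343 / 1000 = 0.343 m
N = 2 * 2.354 / 0.343 = 13.726


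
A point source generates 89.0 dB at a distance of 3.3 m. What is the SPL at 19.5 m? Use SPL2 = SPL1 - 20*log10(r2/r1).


r2/r1 = 19.5/3.3 = 5.90909
Correction = 20*log10(5.90909) = 15.4304 dB
SPL2 = 89.0 - 15.4304 = 73.57 dB


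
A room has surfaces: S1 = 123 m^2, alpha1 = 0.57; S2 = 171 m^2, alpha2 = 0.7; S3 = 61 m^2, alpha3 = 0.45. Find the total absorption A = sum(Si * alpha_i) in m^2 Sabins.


123 * 0.57 = 70.11
171 * 0.7 = 119.7
61 * 0.45 = 27.45
A_total = 70.11 + 119.7 + 27.45 = 217.26 m^2


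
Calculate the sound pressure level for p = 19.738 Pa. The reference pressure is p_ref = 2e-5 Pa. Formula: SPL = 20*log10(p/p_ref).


p / p_ref = 19.738 / 2e-5 = 986900
SPL = 20 * log10(986900) = 119.89 dB


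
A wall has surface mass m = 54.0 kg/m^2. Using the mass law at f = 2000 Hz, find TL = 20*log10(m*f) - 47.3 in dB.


m * f = 54.0 * 2000 = 108000
20*log10(108000) = 100.668 dB
TL = 100.668 - 47.3 = 53.368 dB


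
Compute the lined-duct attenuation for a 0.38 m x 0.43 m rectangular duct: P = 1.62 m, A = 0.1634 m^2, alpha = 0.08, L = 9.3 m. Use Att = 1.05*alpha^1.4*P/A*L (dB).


alpha^1.4 = 0.08^1.4 = 0.029129
Attenuation rate = 1.05 * alpha^1.4 * P / A
= 1.05 * 0.029129 * 1.62 / 0.1634 = 0.303234 dB/m
Total Att = 0.303234 * 9.3 = 2.8201 dB


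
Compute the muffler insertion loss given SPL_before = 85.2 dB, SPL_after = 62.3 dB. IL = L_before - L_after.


Insertion loss = SPL without muffler - SPL with muffler
IL = 85.2 - 62.3 = 22.9 dB


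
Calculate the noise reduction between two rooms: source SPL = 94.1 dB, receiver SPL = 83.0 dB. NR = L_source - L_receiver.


NR = L_source - L_receiver (difference between source and receiving room levels)
NR = 94.1 - 83.0 = 11.1 dB


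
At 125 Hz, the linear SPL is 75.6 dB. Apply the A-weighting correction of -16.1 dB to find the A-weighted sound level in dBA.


A-weighting table: 125 Hz -> -16.1 dB correction
SPL_A = SPL + correction = 75.6 + (-16.1) = 59.5 dBA


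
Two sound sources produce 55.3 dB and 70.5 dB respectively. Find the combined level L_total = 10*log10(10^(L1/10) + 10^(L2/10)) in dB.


10^(55.3/10) = 338844
10^(70.5/10) = 1.12202e+07
Sum = 338844 + 1.12202e+07 = 1.1559e+07
L_total = 10*log10(1.1559e+07) = 70.629 dB


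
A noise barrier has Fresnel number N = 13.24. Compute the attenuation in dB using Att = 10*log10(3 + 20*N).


3 + 20*N = 3 + 20*13.24 = 267.8
Att = 10*log10(267.8) = 24.278 dB


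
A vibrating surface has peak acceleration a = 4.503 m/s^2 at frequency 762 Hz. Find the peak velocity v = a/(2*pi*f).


omega = 2*pi*f = 2*pi*762 = 4787.79 rad/s
v = a / omega = 4.503 / 4787.79 = 0.00094052 m/s


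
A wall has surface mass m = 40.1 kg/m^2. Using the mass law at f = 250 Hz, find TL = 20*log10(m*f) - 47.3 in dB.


m * f = 40.1 * 250 = 10025
20*log10(10025) = 80.0217 dB
TL = 80.0217 - 47.3 = 32.722 dB


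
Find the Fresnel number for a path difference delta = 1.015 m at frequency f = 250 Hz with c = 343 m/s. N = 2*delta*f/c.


N = 2*delta*f/c = 2*delta/lambda, where lambda = c/f
lambda = 343 / 250 = 1.372 m
N = 2 * 1.015 / 1.372 = 1.4796


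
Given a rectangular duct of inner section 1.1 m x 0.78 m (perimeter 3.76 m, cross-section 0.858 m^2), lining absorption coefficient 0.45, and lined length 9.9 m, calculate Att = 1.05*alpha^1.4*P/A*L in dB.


alpha^1.4 = 0.45^1.4 = 0.326962
Attenuation rate = 1.05 * alpha^1.4 * P / A
= 1.05 * 0.326962 * 3.76 / 0.858 = 1.50448 dB/m
Total Att = 1.50448 * 9.9 = 14.894 dB


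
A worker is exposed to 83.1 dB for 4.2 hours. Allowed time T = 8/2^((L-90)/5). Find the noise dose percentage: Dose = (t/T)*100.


T_allowed = 8 / 2^((83.1 - 90)/5) = 20.8215 hr
Dose = 4.2 / 20.8215 * 100 = 20.171 %


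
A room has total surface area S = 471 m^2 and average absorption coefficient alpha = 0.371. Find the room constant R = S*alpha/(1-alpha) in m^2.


R = 471 * 0.371 / (1 - 0.371) = 277.81 m^2


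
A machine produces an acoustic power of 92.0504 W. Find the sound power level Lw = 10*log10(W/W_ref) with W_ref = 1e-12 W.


W / W_ref = 92.0504 / 1e-12 = 9.20504e+13
Lw = 10 * log10(9.20504e+13) = 139.64 dB


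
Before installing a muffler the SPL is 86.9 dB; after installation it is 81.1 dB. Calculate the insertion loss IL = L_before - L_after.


Insertion loss = SPL without muffler - SPL with muffler
IL = 86.9 - 81.1 = 5.8 dB


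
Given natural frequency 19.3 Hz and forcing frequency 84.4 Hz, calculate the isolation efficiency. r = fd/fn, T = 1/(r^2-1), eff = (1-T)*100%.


r = 84.4 / 19.3 = 4.37306
r^2 - 1 = 4.37306^2 - 1 = 18.1237
T = 1/18.1237 = 0.0551764
Efficiency = (1 - 0.0551764)*100 = 94.482 %


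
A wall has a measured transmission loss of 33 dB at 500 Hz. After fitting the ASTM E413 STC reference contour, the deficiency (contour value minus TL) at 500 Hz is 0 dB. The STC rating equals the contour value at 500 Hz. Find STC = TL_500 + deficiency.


By ASTM E413, STC = value of the fitted reference contour at 500 Hz.
Contour value at 500 Hz = TL_500 + deficiency = 33 + 0 = 33
STC = 33


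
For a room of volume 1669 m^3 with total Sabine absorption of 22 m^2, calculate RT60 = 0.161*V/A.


RT60 = 0.161 * 1669 / 22 = 12.214 s


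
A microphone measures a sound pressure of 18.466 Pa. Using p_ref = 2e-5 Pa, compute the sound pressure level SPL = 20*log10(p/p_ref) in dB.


p / p_ref = 18.466 / 2e-5 = 923300
SPL = 20 * log10(923300) = 119.31 dB


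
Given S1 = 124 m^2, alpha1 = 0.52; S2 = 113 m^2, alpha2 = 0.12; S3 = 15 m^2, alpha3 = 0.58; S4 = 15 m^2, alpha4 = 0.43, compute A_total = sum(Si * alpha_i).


124 * 0.52 = 64.48
113 * 0.12 = 13.56
15 * 0.58 = 8.7
15 * 0.43 = 6.45
A_total = 64.48 + 13.56 + 8.7 + 6.45 = 93.19 m^2


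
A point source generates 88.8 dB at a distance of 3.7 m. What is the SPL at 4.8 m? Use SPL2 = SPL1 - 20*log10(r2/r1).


r2/r1 = 4.8/3.7 = 1.2973
Correction = 20*log10(1.2973) = 2.26081 dB
SPL2 = 88.8 - 2.26081 = 86.539 dB


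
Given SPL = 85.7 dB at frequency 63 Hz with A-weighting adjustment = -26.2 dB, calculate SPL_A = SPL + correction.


A-weighting table: 63 Hz -> -26.2 dB correction
SPL_A = SPL + correction = 85.7 + (-26.2) = 59.5 dBA


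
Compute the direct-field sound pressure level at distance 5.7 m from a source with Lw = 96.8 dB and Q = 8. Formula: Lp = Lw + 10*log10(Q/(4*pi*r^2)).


4*pi*r^2 = 4*pi*5.7^2 = 408.281 m^2
Q / (4*pi*r^2) = 8 / 408.281 = 0.0195943
Lp = 96.8 + 10*log10(0.0195943) = 79.721 dB


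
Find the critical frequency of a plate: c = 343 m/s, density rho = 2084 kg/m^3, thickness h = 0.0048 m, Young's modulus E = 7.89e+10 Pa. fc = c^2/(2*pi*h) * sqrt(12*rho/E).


12*rho/E = 12*2084/7.89e+10 = 3.16958e-07
sqrt(12*rho/E) = sqrt(3.16958e-07) = 0.00056299
c^2/(2*pi*h) = 343^2/(2*pi*0.0048) = 3.90092e+06
fc = 3.90092e+06 * 0.00056299 = 2196.2 Hz


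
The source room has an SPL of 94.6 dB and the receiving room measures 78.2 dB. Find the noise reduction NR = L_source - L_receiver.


NR = L_source - L_receiver (difference between source and receiving room levels)
NR = 94.6 - 78.2 = 16.4 dB


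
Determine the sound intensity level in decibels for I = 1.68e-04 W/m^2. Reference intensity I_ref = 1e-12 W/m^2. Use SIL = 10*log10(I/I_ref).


I / I_ref = 1.68e-04 / 1e-12 = 1.68e+08
SIL = 10 * log10(1.68e+08) = 82.253 dB


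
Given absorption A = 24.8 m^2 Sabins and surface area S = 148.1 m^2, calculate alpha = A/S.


Absorption coefficient = absorbed power / incident power
alpha = A / S = 24.8 / 148.1 = 0.16745


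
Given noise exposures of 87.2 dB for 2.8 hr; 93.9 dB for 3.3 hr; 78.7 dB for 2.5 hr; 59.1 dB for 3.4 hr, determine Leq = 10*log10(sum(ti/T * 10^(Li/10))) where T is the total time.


T_total = 2.8 + 3.3 + 2.5 + 3.4 = 12.0 hr
(2.8/12.0) * 10^(87.2/10) = 1.22455e+08
(3.3/12.0) * 10^(93.9/10) = 6.75045e+08
(2.5/12.0) * 10^(78.7/10) = 1.5444e+07
(3.4/12.0) * 10^(59.1/10) = 230302
Sum = 1.22455e+08 + 6.75045e+08 + 1.5444e+07 + 230302 = 8.13174e+08
Leq = 10*log10(8.13174e+08) = 89.102 dB


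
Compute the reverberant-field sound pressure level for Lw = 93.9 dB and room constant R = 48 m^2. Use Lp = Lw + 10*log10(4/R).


4/R = 4/48 = 0.0833333
Lp = 93.9 + 10*log10(0.0833333) = 83.108 dB


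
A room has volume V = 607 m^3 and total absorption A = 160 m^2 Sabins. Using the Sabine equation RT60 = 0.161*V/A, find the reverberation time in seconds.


RT60 = 0.161 * 607 / 160 = 0.61079 s


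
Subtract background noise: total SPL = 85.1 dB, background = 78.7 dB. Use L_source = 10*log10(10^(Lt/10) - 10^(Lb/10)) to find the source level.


10^(85.1/10) = 3.23594e+08
10^(78.7/10) = 7.4131e+07
Difference = 3.23594e+08 - 7.4131e+07 = 2.49463e+08
L_source = 10*log10(2.49463e+08) = 83.97 dB


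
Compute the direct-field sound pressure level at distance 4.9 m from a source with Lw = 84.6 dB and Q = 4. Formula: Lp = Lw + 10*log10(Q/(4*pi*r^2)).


4*pi*r^2 = 4*pi*4.9^2 = 301.719 m^2
Q / (4*pi*r^2) = 4 / 301.719 = 0.0132574
Lp = 84.6 + 10*log10(0.0132574) = 65.825 dB


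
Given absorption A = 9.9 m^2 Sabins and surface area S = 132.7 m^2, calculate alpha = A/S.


Absorption coefficient = absorbed power / incident power
alpha = A / S = 9.9 / 132.7 = 0.074604


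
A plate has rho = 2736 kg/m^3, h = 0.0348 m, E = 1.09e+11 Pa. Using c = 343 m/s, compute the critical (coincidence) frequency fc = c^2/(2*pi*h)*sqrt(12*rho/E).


12*rho/E = 12*2736/1.09e+11 = 3.01211e-07
sqrt(12*rho/E) = sqrt(3.01211e-07) = 0.000548827
c^2/(2*pi*h) = 343^2/(2*pi*0.0348) = 538058
fc = 538058 * 0.000548827 = 295.3 Hz


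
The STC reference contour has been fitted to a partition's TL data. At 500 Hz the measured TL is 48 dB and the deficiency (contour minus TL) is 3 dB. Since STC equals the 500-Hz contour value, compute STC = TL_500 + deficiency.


By ASTM E413, STC = value of the fitted reference contour at 500 Hz.
Contour value at 500 Hz = TL_500 + deficiency = 48 + 3 = 51
STC = 51


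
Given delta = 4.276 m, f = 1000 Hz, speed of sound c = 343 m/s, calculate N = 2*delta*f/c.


N = 2*delta*f/c = 2*delta/lambda, where lambda = c/f
lambda = 343 / 1000 = 0.343 m
N = 2 * 4.276 / 0.343 = 24.933


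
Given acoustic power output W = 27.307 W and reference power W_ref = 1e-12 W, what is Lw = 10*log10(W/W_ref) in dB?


W / W_ref = 27.307 / 1e-12 = 2.7307e+13
Lw = 10 * log10(2.7307e+13) = 134.36 dB


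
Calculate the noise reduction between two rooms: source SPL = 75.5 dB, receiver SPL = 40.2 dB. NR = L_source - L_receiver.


NR = L_source - L_receiver (difference between source and receiving room levels)
NR = 75.5 - 40.2 = 35.3 dB


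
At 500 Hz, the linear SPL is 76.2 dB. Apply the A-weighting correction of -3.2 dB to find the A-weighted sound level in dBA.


A-weighting table: 500 Hz -> -3.2 dB correction
SPL_A = SPL + correction = 76.2 + (-3.2) = 73 dBA


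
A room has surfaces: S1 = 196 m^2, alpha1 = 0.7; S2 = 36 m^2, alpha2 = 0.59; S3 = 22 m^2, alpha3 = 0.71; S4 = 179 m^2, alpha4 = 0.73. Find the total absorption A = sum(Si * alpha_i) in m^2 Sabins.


196 * 0.7 = 137.2
36 * 0.59 = 21.24
22 * 0.71 = 15.62
179 * 0.73 = 130.67
A_total = 137.2 + 21.24 + 15.62 + 130.67 = 304.73 m^2


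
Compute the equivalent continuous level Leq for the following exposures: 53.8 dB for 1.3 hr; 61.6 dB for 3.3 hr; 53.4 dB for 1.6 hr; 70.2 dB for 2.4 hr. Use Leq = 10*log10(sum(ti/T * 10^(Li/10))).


T_total = 1.3 + 3.3 + 1.6 + 2.4 = 8.6 hr
(1.3/8.6) * 10^(53.8/10) = 36261.4
(3.3/8.6) * 10^(61.6/10) = 554645
(1.6/8.6) * 10^(53.4/10) = 40702.5
(2.4/8.6) * 10^(70.2/10) = 2.92222e+06
Sum = 36261.4 + 554645 + 40702.5 + 2.92222e+06 = 3.55383e+06
Leq = 10*log10(3.55383e+06) = 65.507 dB


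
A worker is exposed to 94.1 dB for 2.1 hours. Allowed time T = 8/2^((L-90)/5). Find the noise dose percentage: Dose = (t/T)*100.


T_allowed = 8 / 2^((94.1 - 90)/5) = 4.53154 hr
Dose = 2.1 / 4.53154 * 100 = 46.342 %


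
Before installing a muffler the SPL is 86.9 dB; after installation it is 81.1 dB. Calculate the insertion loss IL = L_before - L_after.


Insertion loss = SPL without muffler - SPL with muffler
IL = 86.9 - 81.1 = 5.8 dB


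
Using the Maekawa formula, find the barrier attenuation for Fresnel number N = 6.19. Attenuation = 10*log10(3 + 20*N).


3 + 20*N = 3 + 20*6.19 = 126.8
Att = 10*log10(126.8) = 21.031 dB


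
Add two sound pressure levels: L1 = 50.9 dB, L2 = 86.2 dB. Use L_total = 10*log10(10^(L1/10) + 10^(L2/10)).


10^(50.9/10) = 123027
10^(86.2/10) = 4.16869e+08
Sum = 123027 + 4.16869e+08 = 4.16992e+08
L_total = 10*log10(4.16992e+08) = 86.201 dB


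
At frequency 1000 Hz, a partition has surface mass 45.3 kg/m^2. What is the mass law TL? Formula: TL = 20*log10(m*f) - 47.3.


m * f = 45.3 * 1000 = 45300
20*log10(45300) = 93.122 dB
TL = 93.122 - 47.3 = 45.822 dB


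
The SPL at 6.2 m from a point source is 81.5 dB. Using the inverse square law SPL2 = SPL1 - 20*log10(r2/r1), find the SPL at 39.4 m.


r2/r1 = 39.4/6.2 = 6.35484
Correction = 20*log10(6.35484) = 16.0621 dB
SPL2 = 81.5 - 16.0621 = 65.438 dB


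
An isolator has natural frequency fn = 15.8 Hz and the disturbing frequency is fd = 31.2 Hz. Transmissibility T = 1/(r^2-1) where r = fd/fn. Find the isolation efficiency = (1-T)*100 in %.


r = 31.2 / 15.8 = 1.97468
r^2 - 1 = 1.97468^2 - 1 = 2.89936
T = 1/2.89936 = 0.344904
Efficiency = (1 - 0.344904)*100 = 65.51 %


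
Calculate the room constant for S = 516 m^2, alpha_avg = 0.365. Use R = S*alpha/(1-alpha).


R = 516 * 0.365 / (1 - 0.365) = 296.6 m^2


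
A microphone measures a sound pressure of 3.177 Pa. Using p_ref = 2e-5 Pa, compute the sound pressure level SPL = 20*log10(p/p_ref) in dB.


p / p_ref = 3.177 / 2e-5 = 158850
SPL = 20 * log10(158850) = 104.02 dB


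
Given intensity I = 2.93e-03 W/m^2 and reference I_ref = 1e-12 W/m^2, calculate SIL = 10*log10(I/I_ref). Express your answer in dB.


I / I_ref = 2.93e-03 / 1e-12 = 2.93e+09
SIL = 10 * log10(2.93e+09) = 94.669 dB


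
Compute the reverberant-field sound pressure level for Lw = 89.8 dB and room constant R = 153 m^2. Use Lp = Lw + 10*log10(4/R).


4/R = 4/153 = 0.0261438
Lp = 89.8 + 10*log10(0.0261438) = 73.974 dB


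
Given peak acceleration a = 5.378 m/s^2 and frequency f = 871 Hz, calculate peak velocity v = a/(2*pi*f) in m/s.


omega = 2*pi*f = 2*pi*871 = 5472.65 rad/s
v = a / omega = 5.378 / 5472.65 = 0.0009827 m/s


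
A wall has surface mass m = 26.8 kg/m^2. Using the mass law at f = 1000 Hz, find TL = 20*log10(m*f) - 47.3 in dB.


m * f = 26.8 * 1000 = 26800
20*log10(26800) = 88.5627 dB
TL = 88.5627 - 47.3 = 41.263 dB


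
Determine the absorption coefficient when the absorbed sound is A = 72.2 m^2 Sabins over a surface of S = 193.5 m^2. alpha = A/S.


Absorption coefficient = absorbed power / incident power
alpha = A / S = 72.2 / 193.5 = 0.37313


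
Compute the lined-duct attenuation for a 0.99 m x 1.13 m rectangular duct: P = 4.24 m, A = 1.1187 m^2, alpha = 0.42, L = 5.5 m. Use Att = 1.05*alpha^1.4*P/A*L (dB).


alpha^1.4 = 0.42^1.4 = 0.296858
Attenuation rate = 1.05 * alpha^1.4 * P / A
= 1.05 * 0.296858 * 4.24 / 1.1187 = 1.18138 dB/m
Total Att = 1.18138 * 5.5 = 6.4976 dB


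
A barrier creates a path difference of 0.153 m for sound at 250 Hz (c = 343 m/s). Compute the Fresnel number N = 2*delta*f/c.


N = 2*delta*f/c = 2*delta/lambda, where lambda = c/f
lambda = 343 / 250 = 1.372 m
N = 2 * 0.153 / 1.372 = 0.22303


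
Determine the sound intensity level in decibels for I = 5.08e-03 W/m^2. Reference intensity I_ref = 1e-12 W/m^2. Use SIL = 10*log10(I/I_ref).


I / I_ref = 5.08e-03 / 1e-12 = 5.08e+09
SIL = 10 * log10(5.08e+09) = 97.059 dB


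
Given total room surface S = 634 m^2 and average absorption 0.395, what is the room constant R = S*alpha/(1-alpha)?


R = 634 * 0.395 / (1 - 0.395) = 413.93 m^2


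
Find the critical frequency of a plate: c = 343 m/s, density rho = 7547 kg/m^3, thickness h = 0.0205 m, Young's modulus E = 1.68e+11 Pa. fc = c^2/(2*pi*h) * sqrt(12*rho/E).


12*rho/E = 12*7547/1.68e+11 = 5.39071e-07
sqrt(12*rho/E) = sqrt(5.39071e-07) = 0.000734215
c^2/(2*pi*h) = 343^2/(2*pi*0.0205) = 913386
fc = 913386 * 0.000734215 = 670.62 Hz


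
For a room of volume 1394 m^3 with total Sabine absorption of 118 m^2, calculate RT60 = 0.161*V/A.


RT60 = 0.161 * 1394 / 118 = 1.902 s


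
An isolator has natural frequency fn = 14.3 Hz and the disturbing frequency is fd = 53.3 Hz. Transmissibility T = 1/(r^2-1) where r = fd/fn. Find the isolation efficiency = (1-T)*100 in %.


r = 53.3 / 14.3 = 3.72727
r^2 - 1 = 3.72727^2 - 1 = 12.8925
T = 1/12.8925 = 0.0775645
Efficiency = (1 - 0.0775645)*100 = 92.244 %


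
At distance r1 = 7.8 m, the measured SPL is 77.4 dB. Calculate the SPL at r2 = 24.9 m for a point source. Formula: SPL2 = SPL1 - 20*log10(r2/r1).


r2/r1 = 24.9/7.8 = 3.19231
Correction = 20*log10(3.19231) = 10.0821 dB
SPL2 = 77.4 - 10.0821 = 67.318 dB


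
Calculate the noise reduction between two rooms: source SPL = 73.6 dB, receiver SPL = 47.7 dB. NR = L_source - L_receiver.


NR = L_source - L_receiver (difference between source and receiving room levels)
NR = 73.6 - 47.7 = 25.9 dB


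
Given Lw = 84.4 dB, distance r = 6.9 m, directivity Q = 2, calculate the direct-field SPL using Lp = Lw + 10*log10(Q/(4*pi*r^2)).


4*pi*r^2 = 4*pi*6.9^2 = 598.285 m^2
Q / (4*pi*r^2) = 2 / 598.285 = 0.00334289
Lp = 84.4 + 10*log10(0.00334289) = 59.641 dB


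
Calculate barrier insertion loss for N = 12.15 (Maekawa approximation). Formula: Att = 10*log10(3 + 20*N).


3 + 20*N = 3 + 20*12.15 = 246
Att = 10*log10(246) = 23.909 dB


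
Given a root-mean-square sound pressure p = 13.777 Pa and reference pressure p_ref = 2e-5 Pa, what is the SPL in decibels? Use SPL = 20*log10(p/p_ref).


p / p_ref = 13.777 / 2e-5 = 688850
SPL = 20 * log10(688850) = 116.76 dB


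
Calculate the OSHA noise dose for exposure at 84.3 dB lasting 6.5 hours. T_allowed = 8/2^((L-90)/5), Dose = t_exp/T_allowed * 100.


T_allowed = 8 / 2^((84.3 - 90)/5) = 17.6305 hr
Dose = 6.5 / 17.6305 * 100 = 36.868 %


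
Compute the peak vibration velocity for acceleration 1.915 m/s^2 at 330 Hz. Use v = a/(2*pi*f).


omega = 2*pi*f = 2*pi*330 = 2073.45 rad/s
v = a / omega = 1.915 / 2073.45 = 0.00092358 m/s


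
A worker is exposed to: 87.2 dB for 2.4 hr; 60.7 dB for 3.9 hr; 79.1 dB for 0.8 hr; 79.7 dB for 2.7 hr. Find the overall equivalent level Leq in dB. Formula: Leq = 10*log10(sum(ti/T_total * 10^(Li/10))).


T_total = 2.4 + 3.9 + 0.8 + 2.7 = 9.8 hr
(2.4/9.8) * 10^(87.2/10) = 1.28524e+08
(3.9/9.8) * 10^(60.7/10) = 467561
(0.8/9.8) * 10^(79.1/10) = 6.63535e+06
(2.7/9.8) * 10^(79.7/10) = 2.57121e+07
Sum = 1.28524e+08 + 467561 + 6.63535e+06 + 2.57121e+07 = 1.61339e+08
Leq = 10*log10(1.61339e+08) = 82.077 dB


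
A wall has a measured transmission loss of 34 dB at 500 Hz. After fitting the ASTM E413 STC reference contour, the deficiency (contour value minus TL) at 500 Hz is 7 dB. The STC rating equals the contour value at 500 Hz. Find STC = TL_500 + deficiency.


By ASTM E413, STC = value of the fitted reference contour at 500 Hz.
Contour value at 500 Hz = TL_500 + deficiency = 34 + 7 = 41
STC = 41


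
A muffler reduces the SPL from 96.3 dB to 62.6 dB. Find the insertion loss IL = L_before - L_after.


Insertion loss = SPL without muffler - SPL with muffler
IL = 96.3 - 62.6 = 33.7 dB


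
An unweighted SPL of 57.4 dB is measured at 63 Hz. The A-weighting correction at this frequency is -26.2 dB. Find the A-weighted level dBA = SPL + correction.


A-weighting table: 63 Hz -> -26.2 dB correction
SPL_A = SPL + correction = 57.4 + (-26.2) = 31.2 dBA


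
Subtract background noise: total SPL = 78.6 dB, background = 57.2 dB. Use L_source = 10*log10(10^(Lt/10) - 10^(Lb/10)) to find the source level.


10^(78.6/10) = 7.24436e+07
10^(57.2/10) = 524807
Difference = 7.24436e+07 - 524807 = 7.19188e+07
L_source = 10*log10(7.19188e+07) = 78.568 dB


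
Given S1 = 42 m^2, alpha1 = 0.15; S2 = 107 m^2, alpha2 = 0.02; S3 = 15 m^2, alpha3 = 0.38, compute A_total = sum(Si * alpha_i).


42 * 0.15 = 6.3
107 * 0.02 = 2.14
15 * 0.38 = 5.7
A_total = 6.3 + 2.14 + 5.7 = 14.14 m^2


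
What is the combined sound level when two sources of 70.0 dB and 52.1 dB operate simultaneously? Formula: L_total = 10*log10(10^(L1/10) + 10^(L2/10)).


10^(70.0/10) = 1e+07
10^(52.1/10) = 162181
Sum = 1e+07 + 162181 = 1.01622e+07
L_total = 10*log10(1.01622e+07) = 70.07 dB


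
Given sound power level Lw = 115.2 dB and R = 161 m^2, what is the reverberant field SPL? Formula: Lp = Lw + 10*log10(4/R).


4/R = 4/161 = 0.0248447
Lp = 115.2 + 10*log10(0.0248447) = 99.152 dB


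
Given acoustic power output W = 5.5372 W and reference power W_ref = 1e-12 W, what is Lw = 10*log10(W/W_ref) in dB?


W / W_ref = 5.5372 / 1e-12 = 5.5372e+12
Lw = 10 * log10(5.5372e+12) = 127.43 dB


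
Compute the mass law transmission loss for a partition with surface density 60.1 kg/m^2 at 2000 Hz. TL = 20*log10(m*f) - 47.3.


m * f = 60.1 * 2000 = 120200
20*log10(120200) = 101.598 dB
TL = 101.598 - 47.3 = 54.298 dB


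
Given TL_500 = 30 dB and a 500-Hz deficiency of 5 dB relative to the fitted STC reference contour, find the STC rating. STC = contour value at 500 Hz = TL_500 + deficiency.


By ASTM E413, STC = value of the fitted reference contour at 500 Hz.
Contour value at 500 Hz = TL_500 + deficiency = 30 + 5 = 35
STC = 35


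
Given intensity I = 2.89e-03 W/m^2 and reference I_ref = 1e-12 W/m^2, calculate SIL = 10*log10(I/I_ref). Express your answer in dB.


I / I_ref = 2.89e-03 / 1e-12 = 2.89e+09
SIL = 10 * log10(2.89e+09) = 94.609 dB


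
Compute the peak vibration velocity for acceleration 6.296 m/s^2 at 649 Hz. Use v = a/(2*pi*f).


omega = 2*pi*f = 2*pi*649 = 4077.79 rad/s
v = a / omega = 6.296 / 4077.79 = 0.001544 m/s


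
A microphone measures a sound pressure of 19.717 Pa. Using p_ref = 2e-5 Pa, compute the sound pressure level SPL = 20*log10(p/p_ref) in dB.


p / p_ref = 19.717 / 2e-5 = 985850
SPL = 20 * log10(985850) = 119.88 dB


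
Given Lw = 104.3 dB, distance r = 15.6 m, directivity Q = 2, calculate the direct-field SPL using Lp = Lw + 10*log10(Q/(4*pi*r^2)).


4*pi*r^2 = 4*pi*15.6^2 = 3058.15 m^2
Q / (4*pi*r^2) = 2 / 3058.15 = 0.00065399
Lp = 104.3 + 10*log10(0.00065399) = 72.456 dB


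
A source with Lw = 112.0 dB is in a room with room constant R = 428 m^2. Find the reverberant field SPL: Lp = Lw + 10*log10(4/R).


4/R = 4/428 = 0.00934579
Lp = 112.0 + 10*log10(0.00934579) = 91.706 dB


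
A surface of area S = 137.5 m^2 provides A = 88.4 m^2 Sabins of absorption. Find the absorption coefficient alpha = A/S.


Absorption coefficient = absorbed power / incident power
alpha = A / S = 88.4 / 137.5 = 0.64291


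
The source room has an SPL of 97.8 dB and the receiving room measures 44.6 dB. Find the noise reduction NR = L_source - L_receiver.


NR = L_source - L_receiver (difference between source and receiving room levels)
NR = 97.8 - 44.6 = 53.2 dB


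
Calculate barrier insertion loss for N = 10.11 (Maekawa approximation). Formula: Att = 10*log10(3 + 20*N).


3 + 20*N = 3 + 20*10.11 = 205.2
Att = 10*log10(205.2) = 23.122 dB


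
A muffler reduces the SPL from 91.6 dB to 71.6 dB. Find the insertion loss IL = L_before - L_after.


Insertion loss = SPL without muffler - SPL with muffler
IL = 91.6 - 71.6 = 20 dB


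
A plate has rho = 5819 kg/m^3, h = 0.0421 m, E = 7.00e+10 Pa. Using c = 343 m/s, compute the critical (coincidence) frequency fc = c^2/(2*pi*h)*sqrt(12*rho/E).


12*rho/E = 12*5819/7.00e+10 = 9.97543e-07
sqrt(12*rho/E) = sqrt(9.97543e-07) = 0.000998771
c^2/(2*pi*h) = 343^2/(2*pi*0.0421) = 444761
fc = 444761 * 0.000998771 = 444.21 Hz


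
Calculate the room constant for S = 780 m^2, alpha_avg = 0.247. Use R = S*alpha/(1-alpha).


R = 780 * 0.247 / (1 - 0.247) = 255.86 m^2


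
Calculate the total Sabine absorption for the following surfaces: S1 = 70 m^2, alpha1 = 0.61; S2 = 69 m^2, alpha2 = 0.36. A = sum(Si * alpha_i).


70 * 0.61 = 42.7
69 * 0.36 = 24.84
A_total = 42.7 + 24.84 = 67.54 m^2


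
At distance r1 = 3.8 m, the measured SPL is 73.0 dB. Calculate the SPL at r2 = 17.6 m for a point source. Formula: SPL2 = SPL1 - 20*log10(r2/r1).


r2/r1 = 17.6/3.8 = 4.63158
Correction = 20*log10(4.63158) = 13.3146 dB
SPL2 = 73.0 - 13.3146 = 59.685 dB


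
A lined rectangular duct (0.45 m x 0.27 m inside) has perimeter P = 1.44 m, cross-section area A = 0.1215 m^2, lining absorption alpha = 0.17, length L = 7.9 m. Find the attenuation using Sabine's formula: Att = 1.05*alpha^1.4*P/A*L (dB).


alpha^1.4 = 0.17^1.4 = 0.0836813
Attenuation rate = 1.05 * alpha^1.4 * P / A
= 1.05 * 0.0836813 * 1.44 / 0.1215 = 1.04137 dB/m
Total Att = 1.04137 * 7.9 = 8.2268 dB


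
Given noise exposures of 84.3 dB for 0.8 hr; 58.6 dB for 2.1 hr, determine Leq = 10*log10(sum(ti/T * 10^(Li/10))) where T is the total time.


T_total = 0.8 + 2.1 = 2.9 hr
(0.8/2.9) * 10^(84.3/10) = 7.42492e+07
(2.1/2.9) * 10^(58.6/10) = 524592
Sum = 7.42492e+07 + 524592 = 7.47738e+07
Leq = 10*log10(7.47738e+07) = 78.737 dB


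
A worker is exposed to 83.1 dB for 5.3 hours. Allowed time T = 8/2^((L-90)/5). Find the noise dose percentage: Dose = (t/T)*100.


T_allowed = 8 / 2^((83.1 - 90)/5) = 20.8215 hr
Dose = 5.3 / 20.8215 * 100 = 25.454 %
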